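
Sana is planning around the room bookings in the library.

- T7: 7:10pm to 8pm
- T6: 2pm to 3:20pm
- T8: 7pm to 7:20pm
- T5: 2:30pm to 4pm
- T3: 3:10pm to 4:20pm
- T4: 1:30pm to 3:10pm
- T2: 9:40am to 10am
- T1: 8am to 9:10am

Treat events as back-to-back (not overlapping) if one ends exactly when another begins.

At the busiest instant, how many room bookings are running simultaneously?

3

Sweep the timeline, counting +1 at each start and −1 at each end (ends before starts at a tie):
8am start T1 → 1
9:10am end T1 → 0
9:40am start T2 → 1
10am end T2 → 0
1:30pm start T4 → 1
2pm start T6 → 2
2:30pm start T5 → 3
3:10pm end T4 → 2
3:10pm start T3 → 3
3:20pm end T6 → 2
4pm end T5 → 1
4:20pm end T3 → 0
7pm start T8 → 1
7:10pm start T7 → 2
7:20pm end T8 → 1
8pm end T7 → 0
Peak is 3, at 2:30pm (T4, T5, T6).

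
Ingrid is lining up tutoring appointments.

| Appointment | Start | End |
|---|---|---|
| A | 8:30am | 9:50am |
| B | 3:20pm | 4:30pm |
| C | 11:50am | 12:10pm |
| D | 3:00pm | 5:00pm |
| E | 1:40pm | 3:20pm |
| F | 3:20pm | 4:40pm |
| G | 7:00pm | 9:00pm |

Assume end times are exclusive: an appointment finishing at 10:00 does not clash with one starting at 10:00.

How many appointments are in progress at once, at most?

3

Sort all start/end points and keep a running count:
8:30am start A → 1
9:50am end A → 0
11:50am start C → 1
12:10pm end C → 0
1:40pm start E → 1
3:00pm start D → 2
3:20pm end E → 1
3:20pm start B → 2
3:20pm start F → 3
4:30pm end B → 2
4:40pm end F → 1
5:00pm end D → 0
7:00pm start G → 1
9:00pm end G → 0
Peak is 3, at 3:20pm (B, D, F).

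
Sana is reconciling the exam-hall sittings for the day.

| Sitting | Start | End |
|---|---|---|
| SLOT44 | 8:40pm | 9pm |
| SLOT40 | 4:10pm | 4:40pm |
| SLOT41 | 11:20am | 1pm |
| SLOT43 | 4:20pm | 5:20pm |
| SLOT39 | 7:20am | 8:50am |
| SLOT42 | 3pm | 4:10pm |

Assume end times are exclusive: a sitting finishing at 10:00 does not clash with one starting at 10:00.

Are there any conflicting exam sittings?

Sorted by start: SLOT39, SLOT41, SLOT42, SLOT40, SLOT43, SLOT44.
SLOT41 starts after SLOT39 ends; SLOT39 is clear from here.
SLOT42 starts after SLOT41 ends; SLOT41 is clear from here.
SLOT40 starts exactly when SLOT42 ends (back-to-back, no overlap); SLOT42 is clear from here.
SLOT43 starts before SLOT40 ends → SLOT40 and SLOT43 overlap.
That's a conflict, so the schedule is not conflict-free.

Yes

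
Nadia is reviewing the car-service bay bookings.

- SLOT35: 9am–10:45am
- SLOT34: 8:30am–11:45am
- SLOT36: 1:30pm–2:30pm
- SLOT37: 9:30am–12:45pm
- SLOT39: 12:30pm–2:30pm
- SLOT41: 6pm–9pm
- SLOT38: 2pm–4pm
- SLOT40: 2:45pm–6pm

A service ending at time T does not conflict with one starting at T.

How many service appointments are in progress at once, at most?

Sort all start/end points and keep a running count:
8:30am start SLOT34 → 1
9am start SLOT35 → 2
9:30am start SLOT37 → 3
10:45am end SLOT35 → 2
11:45am end SLOT34 → 1
12:30pm start SLOT39 → 2
12:45pm end SLOT37 → 1
1:30pm start SLOT36 → 2
2pm start SLOT38 → 3
2:30pm end SLOT36 → 2
2:30pm end SLOT39 → 1
2:45pm start SLOT40 → 2
4pm end SLOT38 → 1
6pm end SLOT40 → 0
6pm start SLOT41 → 1
9pm end SLOT41 → 0
Peak is 3, at 9:30am (SLOT34, SLOT35, SLOT37).

3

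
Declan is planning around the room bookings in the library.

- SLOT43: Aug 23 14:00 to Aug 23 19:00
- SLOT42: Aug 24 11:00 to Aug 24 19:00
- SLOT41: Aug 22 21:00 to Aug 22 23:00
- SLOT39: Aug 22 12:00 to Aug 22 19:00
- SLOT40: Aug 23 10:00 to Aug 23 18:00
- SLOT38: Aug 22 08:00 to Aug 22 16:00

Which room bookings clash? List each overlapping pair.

Sorted by start: SLOT38, SLOT39, SLOT41, SLOT40, SLOT43, SLOT42.
SLOT39 starts before SLOT38 ends → SLOT38 and SLOT39 overlap.
SLOT41 starts after SLOT38 ends — done with SLOT38.
SLOT41 starts after SLOT39 ends — done with SLOT39.
SLOT40 starts after SLOT41 ends — done with SLOT41.
SLOT43 starts before SLOT40 ends → SLOT40 and SLOT43 overlap.
SLOT42 starts after SLOT40 ends.
SLOT42 starts after SLOT43 ends.

SLOT38 & SLOT39, SLOT40 & SLOT43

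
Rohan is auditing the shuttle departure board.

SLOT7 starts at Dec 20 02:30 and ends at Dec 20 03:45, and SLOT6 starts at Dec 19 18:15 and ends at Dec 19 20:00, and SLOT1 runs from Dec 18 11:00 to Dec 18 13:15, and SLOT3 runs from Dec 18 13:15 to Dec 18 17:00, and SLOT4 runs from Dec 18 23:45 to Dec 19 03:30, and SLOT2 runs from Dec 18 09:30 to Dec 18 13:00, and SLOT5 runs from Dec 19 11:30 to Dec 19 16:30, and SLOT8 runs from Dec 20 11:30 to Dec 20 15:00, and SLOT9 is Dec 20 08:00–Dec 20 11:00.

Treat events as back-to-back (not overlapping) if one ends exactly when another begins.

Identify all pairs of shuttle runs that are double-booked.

SLOT1 & SLOT2

Sorted by start: SLOT2, SLOT1, SLOT3, SLOT4, SLOT5, SLOT6, SLOT7, SLOT9, SLOT8.
SLOT1 starts before SLOT2 ends → SLOT2 and SLOT1 overlap.
SLOT3 starts after SLOT2 ends, so SLOT2 has no further overlaps.
SLOT3 starts exactly when SLOT1 ends (back-to-back, no overlap), so SLOT1 has no further overlaps.
SLOT4 starts after SLOT3 ends, so SLOT3 has no further overlaps.
SLOT5 starts after SLOT4 ends, so SLOT4 has no further overlaps.
SLOT6 starts after SLOT5 ends, so SLOT5 has no further overlaps.
SLOT7 starts after SLOT6 ends, so SLOT6 has no further overlaps.
SLOT9 starts after SLOT7 ends, so SLOT7 has no further overlaps.
SLOT8 starts after SLOT9 ends.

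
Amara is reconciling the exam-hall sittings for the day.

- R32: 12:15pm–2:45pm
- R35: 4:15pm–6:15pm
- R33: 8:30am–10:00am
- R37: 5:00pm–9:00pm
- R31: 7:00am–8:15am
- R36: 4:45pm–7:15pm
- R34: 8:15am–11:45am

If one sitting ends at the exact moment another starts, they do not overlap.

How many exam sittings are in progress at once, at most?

3

Sort all start/end points and keep a running count:
7:00am start R31 → 1
8:15am end R31 → 0
8:15am start R34 → 1
8:30am start R33 → 2
10:00am end R33 → 1
11:45am end R34 → 0
12:15pm start R32 → 1
2:45pm end R32 → 0
4:15pm start R35 → 1
4:45pm start R36 → 2
5:00pm start R37 → 3
6:15pm end R35 → 2
7:15pm end R36 → 1
9:00pm end R37 → 0
Peak is 3, at 5:00pm (R35, R36, R37).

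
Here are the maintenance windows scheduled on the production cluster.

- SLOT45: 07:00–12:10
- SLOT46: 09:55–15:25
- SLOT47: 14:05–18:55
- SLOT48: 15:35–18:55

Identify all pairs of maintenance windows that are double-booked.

SLOT45 & SLOT46, SLOT46 & SLOT47, SLOT47 & SLOT48

Sorted by start: SLOT45, SLOT46, SLOT47, SLOT48.
SLOT46 starts before SLOT45 ends → SLOT45 and SLOT46 overlap.
SLOT47 starts after SLOT45 ends, so SLOT45 has no further overlaps.
SLOT47 starts before SLOT46 ends → SLOT46 and SLOT47 overlap.
SLOT48 starts after SLOT46 ends.
SLOT48 starts before SLOT47 ends → SLOT47 and SLOT48 overlap.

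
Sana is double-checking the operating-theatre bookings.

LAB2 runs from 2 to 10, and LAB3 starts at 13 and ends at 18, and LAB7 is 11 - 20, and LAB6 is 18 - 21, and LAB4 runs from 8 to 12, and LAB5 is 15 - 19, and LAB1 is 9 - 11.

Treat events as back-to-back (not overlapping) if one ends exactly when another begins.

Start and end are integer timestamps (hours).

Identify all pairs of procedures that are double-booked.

LAB1 & LAB2, LAB1 & LAB4, LAB2 & LAB4, LAB3 & LAB5, LAB3 & LAB7, LAB4 & LAB7, LAB5 & LAB6, LAB5 & LAB7, LAB6 & LAB7

Two intervals overlap when each starts before the other ends.
Sorted by start: LAB2, LAB4, LAB1, LAB7, LAB3, LAB5, LAB6.
LAB4 starts before LAB2 ends → LAB2 and LAB4 overlap.
LAB1 starts before LAB2 ends → LAB2 and LAB1 overlap.
LAB7 starts after LAB2 ends — done with LAB2.
LAB1 starts before LAB4 ends → LAB4 and LAB1 overlap.
LAB7 starts before LAB4 ends → LAB4 and LAB7 overlap.
LAB3 starts after LAB4 ends — done with LAB4.
LAB7 starts exactly when LAB1 ends (back-to-back, no overlap) — done with LAB1.
LAB3 starts before LAB7 ends → LAB7 and LAB3 overlap.
LAB5 starts before LAB7 ends → LAB7 and LAB5 overlap.
LAB6 starts before LAB7 ends → LAB7 and LAB6 overlap.
LAB5 starts before LAB3 ends → LAB3 and LAB5 overlap.
LAB6 starts exactly when LAB3 ends (back-to-back, no overlap).
LAB6 starts before LAB5 ends → LAB5 and LAB6 overlap.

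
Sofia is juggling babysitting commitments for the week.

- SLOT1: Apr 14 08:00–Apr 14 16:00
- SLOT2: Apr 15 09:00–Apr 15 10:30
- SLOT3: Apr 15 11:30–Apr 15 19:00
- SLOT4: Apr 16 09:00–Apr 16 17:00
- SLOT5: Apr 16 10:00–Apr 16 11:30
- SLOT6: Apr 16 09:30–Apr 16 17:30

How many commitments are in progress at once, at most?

Sort all start/end points and keep a running count:
Apr 14 08:00 start SLOT1 → 1
Apr 14 16:00 end SLOT1 → 0
Apr 15 09:00 start SLOT2 → 1
Apr 15 10:30 end SLOT2 → 0
Apr 15 11:30 start SLOT3 → 1
Apr 15 19:00 end SLOT3 → 0
Apr 16 09:00 start SLOT4 → 1
Apr 16 09:30 start SLOT6 → 2
Apr 16 10:00 start SLOT5 → 3
Apr 16 11:30 end SLOT5 → 2
Apr 16 17:00 end SLOT4 → 1
Apr 16 17:30 end SLOT6 → 0
Peak is 3, at Apr 16 10:00 (SLOT4, SLOT5, SLOT6).

3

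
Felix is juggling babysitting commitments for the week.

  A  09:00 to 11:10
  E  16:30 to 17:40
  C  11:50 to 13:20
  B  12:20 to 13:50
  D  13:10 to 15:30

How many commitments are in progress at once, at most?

Sweep the timeline, counting +1 at each start and −1 at each end (ends before starts at a tie):
09:00 start A → 1
11:10 end A → 0
11:50 start C → 1
12:20 start B → 2
13:10 start D → 3
13:20 end C → 2
13:50 end B → 1
15:30 end D → 0
16:30 start E → 1
17:40 end E → 0
Peak is 3, at 13:10 (B, C, D).

3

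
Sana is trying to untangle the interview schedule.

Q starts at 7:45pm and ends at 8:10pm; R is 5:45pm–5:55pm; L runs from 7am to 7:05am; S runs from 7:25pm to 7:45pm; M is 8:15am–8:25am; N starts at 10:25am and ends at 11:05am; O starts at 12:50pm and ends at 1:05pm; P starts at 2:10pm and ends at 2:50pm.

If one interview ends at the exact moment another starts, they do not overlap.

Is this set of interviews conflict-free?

Check each pair: they overlap iff neither finishes before the other starts.
Sorted by start: L, M, N, O, P, R, S, Q.
M starts after L ends — done with L.
N starts after M ends — done with M.
O starts after N ends — done with N.
P starts after O ends — done with O.
R starts after P ends — done with P.
S starts after R ends — done with R.
Q starts exactly when S ends (back-to-back, no overlap).
Every pair is clear; the schedule has no overlaps.

Yes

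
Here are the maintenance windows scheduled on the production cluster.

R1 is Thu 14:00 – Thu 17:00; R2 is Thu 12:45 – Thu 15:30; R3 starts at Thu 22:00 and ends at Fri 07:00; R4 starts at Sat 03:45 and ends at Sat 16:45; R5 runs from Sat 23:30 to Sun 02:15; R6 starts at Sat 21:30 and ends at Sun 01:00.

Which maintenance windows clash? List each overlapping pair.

R1 & R2, R5 & R6

Check each pair: they overlap iff neither finishes before the other starts.
Sorted by start: R2, R1, R3, R4, R6, R5.
R1 starts before R2 ends → R2 and R1 overlap.
R3 starts after R2 ends; R2 is clear from here.
R3 starts after R1 ends; R1 is clear from here.
R4 starts after R3 ends; R3 is clear from here.
R6 starts after R4 ends; R4 is clear from here.
R5 starts before R6 ends → R6 and R5 overlap.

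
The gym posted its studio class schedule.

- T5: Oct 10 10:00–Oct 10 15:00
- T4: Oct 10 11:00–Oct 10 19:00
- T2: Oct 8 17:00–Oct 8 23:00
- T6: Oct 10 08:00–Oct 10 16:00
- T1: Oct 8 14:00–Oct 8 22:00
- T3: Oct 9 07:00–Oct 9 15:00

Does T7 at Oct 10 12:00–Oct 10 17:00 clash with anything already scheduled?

T1: ends Oct 8 22:00 at or before T7 starts Oct 10 12:00 → clear.
T2: ends Oct 8 23:00 at or before T7 starts Oct 10 12:00 → clear.
T3: ends Oct 9 15:00 at or before T7 starts Oct 10 12:00 → clear.
T6: starts Oct 10 08:00 before T7 ends Oct 10 17:00, and ends Oct 10 16:00 after T7 starts Oct 10 12:00 → overlap.
T5: starts Oct 10 10:00 before T7 ends Oct 10 17:00, and ends Oct 10 15:00 after T7 starts Oct 10 12:00 → overlap.
T4: starts Oct 10 11:00 before T7 ends Oct 10 17:00, and ends Oct 10 19:00 after T7 starts Oct 10 12:00 → overlap.
T7 overlaps T4, T5, T6.

Yes — it overlaps T4, T5, T6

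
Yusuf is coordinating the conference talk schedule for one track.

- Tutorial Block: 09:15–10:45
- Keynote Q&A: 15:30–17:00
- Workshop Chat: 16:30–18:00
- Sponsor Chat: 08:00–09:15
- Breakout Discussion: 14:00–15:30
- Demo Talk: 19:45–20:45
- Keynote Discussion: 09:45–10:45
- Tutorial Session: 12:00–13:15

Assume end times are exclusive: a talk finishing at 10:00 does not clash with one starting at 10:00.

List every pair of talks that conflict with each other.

Sorted by start: Sponsor Chat, Tutorial Block, Keynote Discussion, Tutorial Session, Breakout Discussion, Keynote Q&A, Workshop Chat, Demo Talk.
Tutorial Block starts exactly when Sponsor Chat ends (back-to-back, no overlap); Sponsor Chat is clear from here.
Keynote Discussion starts before Tutorial Block ends → Tutorial Block and Keynote Discussion overlap.
Tutorial Session starts after Tutorial Block ends; Tutorial Block is clear from here.
Tutorial Session starts after Keynote Discussion ends; Keynote Discussion is clear from here.
Breakout Discussion starts after Tutorial Session ends; Tutorial Session is clear from here.
Keynote Q&A starts exactly when Breakout Discussion ends (back-to-back, no overlap); Breakout Discussion is clear from here.
Workshop Chat starts before Keynote Q&A ends → Keynote Q&A and Workshop Chat overlap.
Demo Talk starts after Keynote Q&A ends.
Demo Talk starts after Workshop Chat ends.

Keynote Discussion & Tutorial Block, Keynote Q&A & Workshop Chat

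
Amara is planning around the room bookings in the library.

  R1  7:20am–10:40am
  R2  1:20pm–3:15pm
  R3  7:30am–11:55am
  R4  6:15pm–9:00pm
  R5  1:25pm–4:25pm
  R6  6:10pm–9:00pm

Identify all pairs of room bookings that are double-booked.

Check each pair: they overlap iff neither finishes before the other starts.
Sorted by start: R1, R3, R2, R5, R6, R4.
R3 starts before R1 ends → R1 and R3 overlap.
R2 starts after R1 ends, so nothing later overlaps R1 either.
R2 starts after R3 ends, so nothing later overlaps R3 either.
R5 starts before R2 ends → R2 and R5 overlap.
R6 starts after R2 ends, so nothing later overlaps R2 either.
R6 starts after R5 ends, so nothing later overlaps R5 either.
R4 starts before R6 ends → R6 and R4 overlap.

R1 & R3, R2 & R5, R4 & R6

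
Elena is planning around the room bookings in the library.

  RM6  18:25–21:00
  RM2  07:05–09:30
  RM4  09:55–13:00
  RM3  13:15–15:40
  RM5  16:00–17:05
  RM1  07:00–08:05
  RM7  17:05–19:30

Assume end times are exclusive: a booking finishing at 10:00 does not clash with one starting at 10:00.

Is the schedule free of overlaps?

Sorted by start: RM1, RM2, RM4, RM3, RM5, RM7, RM6.
RM2 starts before RM1 ends → RM1 and RM2 overlap.
That's a conflict, so the schedule is not conflict-free.

No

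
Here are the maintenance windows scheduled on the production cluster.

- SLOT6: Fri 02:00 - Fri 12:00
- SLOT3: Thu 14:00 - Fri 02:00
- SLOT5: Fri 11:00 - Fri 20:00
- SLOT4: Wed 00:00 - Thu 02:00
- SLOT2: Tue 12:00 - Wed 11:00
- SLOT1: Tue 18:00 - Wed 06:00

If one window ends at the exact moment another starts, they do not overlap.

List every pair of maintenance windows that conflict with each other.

Sorted by start: SLOT2, SLOT1, SLOT4, SLOT3, SLOT6, SLOT5.
SLOT1 starts before SLOT2 ends → SLOT2 and SLOT1 overlap.
SLOT4 starts before SLOT2 ends → SLOT2 and SLOT4 overlap.
SLOT3 starts after SLOT2 ends, so SLOT2 has no further overlaps.
SLOT4 starts before SLOT1 ends → SLOT1 and SLOT4 overlap.
SLOT3 starts after SLOT1 ends, so SLOT1 has no further overlaps.
SLOT3 starts after SLOT4 ends, so SLOT4 has no further overlaps.
SLOT6 starts exactly when SLOT3 ends (back-to-back, no overlap), so SLOT3 has no further overlaps.
SLOT5 starts before SLOT6 ends → SLOT6 and SLOT5 overlap.

SLOT1 & SLOT2, SLOT1 & SLOT4, SLOT2 & SLOT4, SLOT5 & SLOT6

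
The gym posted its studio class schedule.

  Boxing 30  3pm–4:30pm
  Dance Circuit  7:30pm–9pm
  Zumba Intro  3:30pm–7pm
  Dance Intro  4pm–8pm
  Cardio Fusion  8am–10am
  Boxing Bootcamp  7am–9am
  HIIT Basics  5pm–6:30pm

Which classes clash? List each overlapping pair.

Boxing 30 & Dance Intro, Boxing 30 & Zumba Intro, Boxing Bootcamp & Cardio Fusion, Dance Circuit & Dance Intro, Dance Intro & HIIT Basics, Dance Intro & Zumba Intro, HIIT Basics & Zumba Intro

Check each pair: they overlap iff neither finishes before the other starts.
Sorted by start: Boxing Bootcamp, Cardio Fusion, Boxing 30, Zumba Intro, Dance Intro, HIIT Basics, Dance Circuit.
Cardio Fusion starts before Boxing Bootcamp ends → Boxing Bootcamp and Cardio Fusion overlap.
Boxing 30 starts after Boxing Bootcamp ends — done with Boxing Bootcamp.
Boxing 30 starts after Cardio Fusion ends — done with Cardio Fusion.
Zumba Intro starts before Boxing 30 ends → Boxing 30 and Zumba Intro overlap.
Dance Intro starts before Boxing 30 ends → Boxing 30 and Dance Intro overlap.
HIIT Basics starts after Boxing 30 ends — done with Boxing 30.
Dance Intro starts before Zumba Intro ends → Zumba Intro and Dance Intro overlap.
HIIT Basics starts before Zumba Intro ends → Zumba Intro and HIIT Basics overlap.
Dance Circuit starts after Zumba Intro ends.
HIIT Basics starts before Dance Intro ends → Dance Intro and HIIT Basics overlap.
Dance Circuit starts before Dance Intro ends → Dance Intro and Dance Circuit overlap.
Dance Circuit starts after HIIT Basics ends.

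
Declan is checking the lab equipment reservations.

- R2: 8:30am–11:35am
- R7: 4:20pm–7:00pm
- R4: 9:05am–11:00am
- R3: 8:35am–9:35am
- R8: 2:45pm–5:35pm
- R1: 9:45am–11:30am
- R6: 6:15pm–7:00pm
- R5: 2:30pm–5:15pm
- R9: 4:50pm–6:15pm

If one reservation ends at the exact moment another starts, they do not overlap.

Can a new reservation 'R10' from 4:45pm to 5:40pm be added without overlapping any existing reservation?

No — it overlaps R5, R7, R8, R9

R2: ends 11:35am at or before R10 starts 4:45pm → clear.
R3: ends 9:35am at or before R10 starts 4:45pm → clear.
R4: ends 11:00am at or before R10 starts 4:45pm → clear.
R1: ends 11:30am at or before R10 starts 4:45pm → clear.
R5: starts 2:30pm before R10 ends 5:40pm, and ends 5:15pm after R10 starts 4:45pm → overlap.
R8: starts 2:45pm before R10 ends 5:40pm, and ends 5:35pm after R10 starts 4:45pm → overlap.
R7: starts 4:20pm before R10 ends 5:40pm, and ends 7:00pm after R10 starts 4:45pm → overlap.
R9: starts 4:50pm before R10 ends 5:40pm, and ends 6:15pm after R10 starts 4:45pm → overlap.
R6: starts 6:15pm at or after R10 ends 5:40pm → clear.
R10 overlaps R5, R7, R8, R9.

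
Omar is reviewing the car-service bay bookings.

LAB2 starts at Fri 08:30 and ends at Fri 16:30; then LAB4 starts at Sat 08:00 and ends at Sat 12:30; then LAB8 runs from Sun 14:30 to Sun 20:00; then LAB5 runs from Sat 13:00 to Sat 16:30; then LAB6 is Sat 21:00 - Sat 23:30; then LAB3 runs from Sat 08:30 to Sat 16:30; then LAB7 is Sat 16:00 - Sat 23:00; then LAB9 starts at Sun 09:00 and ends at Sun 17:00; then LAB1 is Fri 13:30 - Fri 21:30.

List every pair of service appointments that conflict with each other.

Sorted by start: LAB2, LAB1, LAB4, LAB3, LAB5, LAB7, LAB6, LAB9, LAB8.
LAB1 starts before LAB2 ends → LAB2 and LAB1 overlap.
LAB4 starts after LAB2 ends, so nothing later overlaps LAB2 either.
LAB4 starts after LAB1 ends, so nothing later overlaps LAB1 either.
LAB3 starts before LAB4 ends → LAB4 and LAB3 overlap.
LAB5 starts after LAB4 ends, so nothing later overlaps LAB4 either.
LAB5 starts before LAB3 ends → LAB3 and LAB5 overlap.
LAB7 starts before LAB3 ends → LAB3 and LAB7 overlap.
LAB6 starts after LAB3 ends, so nothing later overlaps LAB3 either.
LAB7 starts before LAB5 ends → LAB5 and LAB7 overlap.
LAB6 starts after LAB5 ends, so nothing later overlaps LAB5 either.
LAB6 starts before LAB7 ends → LAB7 and LAB6 overlap.
LAB9 starts after LAB7 ends, so nothing later overlaps LAB7 either.
LAB9 starts after LAB6 ends, so nothing later overlaps LAB6 either.
LAB8 starts before LAB9 ends → LAB9 and LAB8 overlap.

LAB1 & LAB2, LAB3 & LAB4, LAB3 & LAB5, LAB3 & LAB7, LAB5 & LAB7, LAB6 & LAB7, LAB8 & LAB9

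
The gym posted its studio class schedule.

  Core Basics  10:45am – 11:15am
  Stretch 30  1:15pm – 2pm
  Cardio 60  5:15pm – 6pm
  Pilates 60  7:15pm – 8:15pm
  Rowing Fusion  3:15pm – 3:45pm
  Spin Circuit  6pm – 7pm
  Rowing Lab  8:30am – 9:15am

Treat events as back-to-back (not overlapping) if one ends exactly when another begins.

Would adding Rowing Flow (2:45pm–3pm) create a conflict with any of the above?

No — it doesn't clash with anything

Rowing Lab: ends 9:15am at or before Rowing Flow starts 2:45pm → clear.
Core Basics: ends 11:15am at or before Rowing Flow starts 2:45pm → clear.
Stretch 30: ends 2pm at or before Rowing Flow starts 2:45pm → clear.
Rowing Fusion: starts 3:15pm at or after Rowing Flow ends 3pm → clear.
Cardio 60: starts 5:15pm at or after Rowing Flow ends 3pm → clear.
Spin Circuit: starts 6pm at or after Rowing Flow ends 3pm → clear.
Pilates 60: starts 7:15pm at or after Rowing Flow ends 3pm → clear.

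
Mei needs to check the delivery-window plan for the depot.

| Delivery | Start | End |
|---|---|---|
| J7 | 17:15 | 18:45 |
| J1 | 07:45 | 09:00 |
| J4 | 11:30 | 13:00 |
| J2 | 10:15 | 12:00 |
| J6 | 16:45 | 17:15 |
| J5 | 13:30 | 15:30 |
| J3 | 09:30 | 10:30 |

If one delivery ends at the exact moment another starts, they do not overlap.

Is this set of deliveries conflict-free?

No

Two intervals overlap when each starts before the other ends.
Sorted by start: J1, J3, J2, J4, J5, J6, J7.
J3 starts after J1 ends, so J1 has no further overlaps.
J2 starts before J3 ends → J3 and J2 overlap.
That's a conflict, so the schedule is not conflict-free.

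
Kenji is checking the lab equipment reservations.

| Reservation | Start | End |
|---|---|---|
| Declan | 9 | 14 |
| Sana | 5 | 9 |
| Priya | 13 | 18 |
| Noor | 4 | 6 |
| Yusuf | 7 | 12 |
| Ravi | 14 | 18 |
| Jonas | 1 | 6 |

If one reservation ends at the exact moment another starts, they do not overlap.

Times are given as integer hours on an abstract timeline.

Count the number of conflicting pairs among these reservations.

Sorted by start: Jonas, Noor, Sana, Yusuf, Declan, Priya, Ravi.
Noor starts before Jonas ends → Jonas and Noor overlap.
Sana starts before Jonas ends → Jonas and Sana overlap.
Yusuf starts after Jonas ends, so Jonas has no further overlaps.
Sana starts before Noor ends → Noor and Sana overlap.
Yusuf starts after Noor ends, so Noor has no further overlaps.
Yusuf starts before Sana ends → Sana and Yusuf overlap.
Declan starts exactly when Sana ends (back-to-back, no overlap), so Sana has no further overlaps.
Declan starts before Yusuf ends → Yusuf and Declan overlap.
Priya starts after Yusuf ends, so Yusuf has no further overlaps.
Priya starts before Declan ends → Declan and Priya overlap.
Ravi starts exactly when Declan ends (back-to-back, no overlap).
Ravi starts before Priya ends → Priya and Ravi overlap.
Overlapping pairs: Declan & Priya, Declan & Yusuf, Jonas & Noor, Jonas & Sana, Noor & Sana, Priya & Ravi, Sana & Yusuf — 7 in total.

7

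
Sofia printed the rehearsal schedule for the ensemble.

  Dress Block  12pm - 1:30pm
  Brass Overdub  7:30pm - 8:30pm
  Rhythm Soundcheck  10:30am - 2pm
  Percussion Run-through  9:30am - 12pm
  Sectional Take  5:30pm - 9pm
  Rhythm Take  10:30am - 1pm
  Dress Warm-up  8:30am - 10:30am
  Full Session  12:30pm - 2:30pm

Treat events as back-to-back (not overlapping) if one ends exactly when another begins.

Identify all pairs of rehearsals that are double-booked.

Brass Overdub & Sectional Take, Dress Block & Full Session, Dress Block & Rhythm Soundcheck, Dress Block & Rhythm Take, Dress Warm-up & Percussion Run-through, Full Session & Rhythm Soundcheck, Full Session & Rhythm Take, Percussion Run-through & Rhythm Soundcheck, Percussion Run-through & Rhythm Take, Rhythm Soundcheck & Rhythm Take

Check each pair: they overlap iff neither finishes before the other starts.
Sorted by start: Dress Warm-up, Percussion Run-through, Rhythm Soundcheck, Rhythm Take, Dress Block, Full Session, Sectional Take, Brass Overdub.
Percussion Run-through starts before Dress Warm-up ends → Dress Warm-up and Percussion Run-through overlap.
Rhythm Soundcheck starts exactly when Dress Warm-up ends (back-to-back, no overlap) — done with Dress Warm-up.
Rhythm Soundcheck starts before Percussion Run-through ends → Percussion Run-through and Rhythm Soundcheck overlap.
Rhythm Take starts before Percussion Run-through ends → Percussion Run-through and Rhythm Take overlap.
Dress Block starts exactly when Percussion Run-through ends (back-to-back, no overlap) — done with Percussion Run-through.
Rhythm Take starts before Rhythm Soundcheck ends → Rhythm Soundcheck and Rhythm Take overlap.
Dress Block starts before Rhythm Soundcheck ends → Rhythm Soundcheck and Dress Block overlap.
Full Session starts before Rhythm Soundcheck ends → Rhythm Soundcheck and Full Session overlap.
Sectional Take starts after Rhythm Soundcheck ends — done with Rhythm Soundcheck.
Dress Block starts before Rhythm Take ends → Rhythm Take and Dress Block overlap.
Full Session starts before Rhythm Take ends → Rhythm Take and Full Session overlap.
Sectional Take starts after Rhythm Take ends — done with Rhythm Take.
Full Session starts before Dress Block ends → Dress Block and Full Session overlap.
Sectional Take starts after Dress Block ends — done with Dress Block.
Sectional Take starts after Full Session ends — done with Full Session.
Brass Overdub starts before Sectional Take ends → Sectional Take and Brass Overdub overlap.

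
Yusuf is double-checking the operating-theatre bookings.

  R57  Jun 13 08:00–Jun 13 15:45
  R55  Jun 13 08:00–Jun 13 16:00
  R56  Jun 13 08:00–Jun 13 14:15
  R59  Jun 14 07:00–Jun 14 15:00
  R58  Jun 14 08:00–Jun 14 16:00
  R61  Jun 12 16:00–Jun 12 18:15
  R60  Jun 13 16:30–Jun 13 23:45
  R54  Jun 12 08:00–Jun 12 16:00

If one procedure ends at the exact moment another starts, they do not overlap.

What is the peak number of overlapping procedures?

3

Sweep the timeline, counting +1 at each start and −1 at each end (ends before starts at a tie):
Jun 12 08:00 start R54 → 1
Jun 12 16:00 end R54 → 0
Jun 12 16:00 start R61 → 1
Jun 12 18:15 end R61 → 0
Jun 13 08:00 start R55 → 1
Jun 13 08:00 start R56 → 2
Jun 13 08:00 start R57 → 3
Jun 13 14:15 end R56 → 2
Jun 13 15:45 end R57 → 1
Jun 13 16:00 end R55 → 0
Jun 13 16:30 start R60 → 1
Jun 13 23:45 end R60 → 0
Jun 14 07:00 start R59 → 1
Jun 14 08:00 start R58 → 2
Jun 14 15:00 end R59 → 1
Jun 14 16:00 end R58 → 0
Peak is 3, at Jun 13 08:00 (R55, R56, R57).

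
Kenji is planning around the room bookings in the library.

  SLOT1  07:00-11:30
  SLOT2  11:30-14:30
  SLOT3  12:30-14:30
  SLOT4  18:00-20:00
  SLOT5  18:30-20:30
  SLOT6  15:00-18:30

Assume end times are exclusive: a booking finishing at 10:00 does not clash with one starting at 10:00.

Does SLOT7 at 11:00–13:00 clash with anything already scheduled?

SLOT1: starts 07:00 before SLOT7 ends 13:00, and ends 11:30 after SLOT7 starts 11:00 → overlap.
SLOT2: starts 11:30 before SLOT7 ends 13:00, and ends 14:30 after SLOT7 starts 11:00 → overlap.
SLOT3: starts 12:30 before SLOT7 ends 13:00, and ends 14:30 after SLOT7 starts 11:00 → overlap.
SLOT6: starts 15:00 at or after SLOT7 ends 13:00 → clear.
SLOT4: starts 18:00 at or after SLOT7 ends 13:00 → clear.
SLOT5: starts 18:30 at or after SLOT7 ends 13:00 → clear.
SLOT7 overlaps SLOT1, SLOT2, SLOT3.

Yes — it overlaps SLOT1, SLOT2, SLOT3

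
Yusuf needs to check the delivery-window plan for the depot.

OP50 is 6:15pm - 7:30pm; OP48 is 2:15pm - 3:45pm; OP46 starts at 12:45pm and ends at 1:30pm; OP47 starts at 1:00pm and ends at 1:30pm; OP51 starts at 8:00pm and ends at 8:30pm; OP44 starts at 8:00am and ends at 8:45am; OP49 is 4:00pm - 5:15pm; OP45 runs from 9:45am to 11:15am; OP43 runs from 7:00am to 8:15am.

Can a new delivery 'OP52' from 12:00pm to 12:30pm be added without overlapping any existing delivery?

Yes — the slot is free

OP43: ends 8:15am at or before OP52 starts 12:00pm → clear.
OP44: ends 8:45am at or before OP52 starts 12:00pm → clear.
OP45: ends 11:15am at or before OP52 starts 12:00pm → clear.
OP46: starts 12:45pm at or after OP52 ends 12:30pm → clear.
OP47: starts 1:00pm at or after OP52 ends 12:30pm → clear.
OP48: starts 2:15pm at or after OP52 ends 12:30pm → clear.
OP49: starts 4:00pm at or after OP52 ends 12:30pm → clear.
OP50: starts 6:15pm at or after OP52 ends 12:30pm → clear.
OP51: starts 8:00pm at or after OP52 ends 12:30pm → clear.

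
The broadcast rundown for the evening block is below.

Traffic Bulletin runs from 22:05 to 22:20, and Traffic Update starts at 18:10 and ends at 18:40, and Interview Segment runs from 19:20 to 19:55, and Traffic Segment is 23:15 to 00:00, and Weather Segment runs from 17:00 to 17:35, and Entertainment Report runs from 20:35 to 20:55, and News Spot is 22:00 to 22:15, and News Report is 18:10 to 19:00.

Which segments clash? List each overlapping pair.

News Report & Traffic Update, News Spot & Traffic Bulletin

Sorted by start: Weather Segment, Traffic Update, News Report, Interview Segment, Entertainment Report, News Spot, Traffic Bulletin, Traffic Segment.
Traffic Update starts after Weather Segment ends, so nothing later overlaps Weather Segment either.
News Report starts before Traffic Update ends → Traffic Update and News Report overlap.
Interview Segment starts after Traffic Update ends, so nothing later overlaps Traffic Update either.
Interview Segment starts after News Report ends, so nothing later overlaps News Report either.
Entertainment Report starts after Interview Segment ends, so nothing later overlaps Interview Segment either.
News Spot starts after Entertainment Report ends, so nothing later overlaps Entertainment Report either.
Traffic Bulletin starts before News Spot ends → News Spot and Traffic Bulletin overlap.
Traffic Segment starts after News Spot ends.
Traffic Segment starts after Traffic Bulletin ends.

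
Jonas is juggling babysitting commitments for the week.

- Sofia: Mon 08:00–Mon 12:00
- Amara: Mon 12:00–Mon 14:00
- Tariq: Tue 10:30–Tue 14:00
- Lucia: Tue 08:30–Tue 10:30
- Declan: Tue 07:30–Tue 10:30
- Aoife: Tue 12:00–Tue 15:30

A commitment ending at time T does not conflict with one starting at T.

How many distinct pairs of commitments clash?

Check each pair: they overlap iff neither finishes before the other starts.
Sorted by start: Sofia, Amara, Declan, Lucia, Tariq, Aoife.
Amara starts exactly when Sofia ends (back-to-back, no overlap), so Sofia has no further overlaps.
Declan starts after Amara ends, so Amara has no further overlaps.
Lucia starts before Declan ends → Declan and Lucia overlap.
Tariq starts exactly when Declan ends (back-to-back, no overlap), so Declan has no further overlaps.
Tariq starts exactly when Lucia ends (back-to-back, no overlap), so Lucia has no further overlaps.
Aoife starts before Tariq ends → Tariq and Aoife overlap.
Overlapping pairs: Aoife & Tariq, Declan & Lucia — 2 in total.

2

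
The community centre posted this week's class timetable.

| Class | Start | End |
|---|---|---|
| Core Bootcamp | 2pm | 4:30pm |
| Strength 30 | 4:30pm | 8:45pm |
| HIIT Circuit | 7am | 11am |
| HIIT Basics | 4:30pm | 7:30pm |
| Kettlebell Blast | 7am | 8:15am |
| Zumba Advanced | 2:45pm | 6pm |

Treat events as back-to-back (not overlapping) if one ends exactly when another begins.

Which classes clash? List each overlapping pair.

Core Bootcamp & Zumba Advanced, HIIT Basics & Strength 30, HIIT Basics & Zumba Advanced, HIIT Circuit & Kettlebell Blast, Strength 30 & Zumba Advanced

Two intervals overlap when each starts before the other ends.
Sorted by start: HIIT Circuit, Kettlebell Blast, Core Bootcamp, Zumba Advanced, HIIT Basics, Strength 30.
Kettlebell Blast starts before HIIT Circuit ends → HIIT Circuit and Kettlebell Blast overlap.
Core Bootcamp starts after HIIT Circuit ends, so nothing later overlaps HIIT Circuit either.
Core Bootcamp starts after Kettlebell Blast ends, so nothing later overlaps Kettlebell Blast either.
Zumba Advanced starts before Core Bootcamp ends → Core Bootcamp and Zumba Advanced overlap.
HIIT Basics starts exactly when Core Bootcamp ends (back-to-back, no overlap), so nothing later overlaps Core Bootcamp either.
HIIT Basics starts before Zumba Advanced ends → Zumba Advanced and HIIT Basics overlap.
Strength 30 starts before Zumba Advanced ends → Zumba Advanced and Strength 30 overlap.
Strength 30 starts before HIIT Basics ends → HIIT Basics and Strength 30 overlap.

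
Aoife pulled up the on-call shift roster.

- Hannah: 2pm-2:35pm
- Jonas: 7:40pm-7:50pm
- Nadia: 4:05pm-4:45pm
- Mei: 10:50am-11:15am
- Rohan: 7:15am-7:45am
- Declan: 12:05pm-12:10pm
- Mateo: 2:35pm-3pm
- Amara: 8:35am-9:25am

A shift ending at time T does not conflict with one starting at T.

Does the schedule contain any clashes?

No

Sorted by start: Rohan, Amara, Mei, Declan, Hannah, Mateo, Nadia, Jonas.
Amara starts after Rohan ends, so nothing later overlaps Rohan either.
Mei starts after Amara ends, so nothing later overlaps Amara either.
Declan starts after Mei ends, so nothing later overlaps Mei either.
Hannah starts after Declan ends, so nothing later overlaps Declan either.
Mateo starts exactly when Hannah ends (back-to-back, no overlap), so nothing later overlaps Hannah either.
Nadia starts after Mateo ends, so nothing later overlaps Mateo either.
Jonas starts after Nadia ends.
Every pair is clear; the schedule has no overlaps.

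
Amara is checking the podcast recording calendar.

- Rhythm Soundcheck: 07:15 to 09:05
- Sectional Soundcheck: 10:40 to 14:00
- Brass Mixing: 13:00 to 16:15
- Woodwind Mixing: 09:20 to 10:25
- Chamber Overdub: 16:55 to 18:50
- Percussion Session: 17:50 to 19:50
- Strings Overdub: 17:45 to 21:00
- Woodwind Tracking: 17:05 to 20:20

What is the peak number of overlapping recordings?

4

Sort all start/end points and keep a running count:
07:15 start Rhythm Soundcheck → 1
09:05 end Rhythm Soundcheck → 0
09:20 start Woodwind Mixing → 1
10:25 end Woodwind Mixing → 0
10:40 start Sectional Soundcheck → 1
13:00 start Brass Mixing → 2
14:00 end Sectional Soundcheck → 1
16:15 end Brass Mixing → 0
16:55 start Chamber Overdub → 1
17:05 start Woodwind Tracking → 2
17:45 start Strings Overdub → 3
17:50 start Percussion Session → 4
18:50 end Chamber Overdub → 3
19:50 end Percussion Session → 2
20:20 end Woodwind Tracking → 1
21:00 end Strings Overdub → 0
Peak is 4, at 17:50 (Chamber Overdub, Percussion Session, Strings Overdub, Woodwind Tracking).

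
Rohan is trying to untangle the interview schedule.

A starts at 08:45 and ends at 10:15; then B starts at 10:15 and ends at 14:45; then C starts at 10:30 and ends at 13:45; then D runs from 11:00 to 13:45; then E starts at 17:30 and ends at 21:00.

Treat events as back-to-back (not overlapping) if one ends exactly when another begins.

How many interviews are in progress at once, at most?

3

Sort all start/end points and keep a running count:
08:45 start A → 1
10:15 end A → 0
10:15 start B → 1
10:30 start C → 2
11:00 start D → 3
13:45 end C → 2
13:45 end D → 1
14:45 end B → 0
17:30 start E → 1
21:00 end E → 0
Peak is 3, at 11:00 (B, C, D).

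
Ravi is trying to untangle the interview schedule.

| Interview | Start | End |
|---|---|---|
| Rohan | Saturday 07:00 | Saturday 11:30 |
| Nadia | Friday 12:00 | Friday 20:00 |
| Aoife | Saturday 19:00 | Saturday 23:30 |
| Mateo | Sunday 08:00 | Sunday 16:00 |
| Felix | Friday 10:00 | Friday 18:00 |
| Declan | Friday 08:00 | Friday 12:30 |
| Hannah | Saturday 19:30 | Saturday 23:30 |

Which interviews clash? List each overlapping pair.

Check each pair: they overlap iff neither finishes before the other starts.
Sorted by start: Declan, Felix, Nadia, Rohan, Aoife, Hannah, Mateo.
Felix starts before Declan ends → Declan and Felix overlap.
Nadia starts before Declan ends → Declan and Nadia overlap.
Rohan starts after Declan ends — done with Declan.
Nadia starts before Felix ends → Felix and Nadia overlap.
Rohan starts after Felix ends — done with Felix.
Rohan starts after Nadia ends — done with Nadia.
Aoife starts after Rohan ends — done with Rohan.
Hannah starts before Aoife ends → Aoife and Hannah overlap.
Mateo starts after Aoife ends.
Mateo starts after Hannah ends.

Aoife & Hannah, Declan & Felix, Declan & Nadia, Felix & Nadia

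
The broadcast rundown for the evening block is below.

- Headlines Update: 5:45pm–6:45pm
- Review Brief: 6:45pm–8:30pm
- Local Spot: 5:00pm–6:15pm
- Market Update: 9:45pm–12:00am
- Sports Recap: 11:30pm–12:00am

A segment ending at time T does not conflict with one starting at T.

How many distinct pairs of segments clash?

Sorted by start: Local Spot, Headlines Update, Review Brief, Market Update, Sports Recap.
Headlines Update starts before Local Spot ends → Local Spot and Headlines Update overlap.
Review Brief starts after Local Spot ends, so Local Spot has no further overlaps.
Review Brief starts exactly when Headlines Update ends (back-to-back, no overlap), so Headlines Update has no further overlaps.
Market Update starts after Review Brief ends, so Review Brief has no further overlaps.
Sports Recap starts before Market Update ends → Market Update and Sports Recap overlap.
Overlapping pairs: Headlines Update & Local Spot, Market Update & Sports Recap — 2 in total.

2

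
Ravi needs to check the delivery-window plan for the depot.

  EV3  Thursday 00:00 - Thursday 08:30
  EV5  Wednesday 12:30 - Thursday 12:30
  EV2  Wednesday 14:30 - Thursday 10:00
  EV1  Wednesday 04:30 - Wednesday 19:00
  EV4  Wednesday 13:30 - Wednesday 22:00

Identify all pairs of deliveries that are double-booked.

EV1 & EV2, EV1 & EV4, EV1 & EV5, EV2 & EV3, EV2 & EV4, EV2 & EV5, EV3 & EV5, EV4 & EV5

Sorted by start: EV1, EV5, EV4, EV2, EV3.
EV5 starts before EV1 ends → EV1 and EV5 overlap.
EV4 starts before EV1 ends → EV1 and EV4 overlap.
EV2 starts before EV1 ends → EV1 and EV2 overlap.
EV3 starts after EV1 ends.
EV4 starts before EV5 ends → EV5 and EV4 overlap.
EV2 starts before EV5 ends → EV5 and EV2 overlap.
EV3 starts before EV5 ends → EV5 and EV3 overlap.
EV2 starts before EV4 ends → EV4 and EV2 overlap.
EV3 starts after EV4 ends.
EV3 starts before EV2 ends → EV2 and EV3 overlap.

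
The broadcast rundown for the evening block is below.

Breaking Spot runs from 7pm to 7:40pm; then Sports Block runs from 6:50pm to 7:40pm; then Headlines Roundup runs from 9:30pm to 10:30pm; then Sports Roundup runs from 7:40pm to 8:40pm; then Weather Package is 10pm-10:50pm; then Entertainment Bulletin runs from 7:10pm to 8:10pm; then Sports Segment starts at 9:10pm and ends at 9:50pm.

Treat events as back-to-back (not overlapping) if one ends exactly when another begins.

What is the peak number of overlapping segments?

Walk through starts and ends in time order (an end at T is processed before a start at T):
6:50pm start Sports Block → 1
7pm start Breaking Spot → 2
7:10pm start Entertainment Bulletin → 3
7:40pm end Breaking Spot → 2
7:40pm end Sports Block → 1
7:40pm start Sports Roundup → 2
8:10pm end Entertainment Bulletin → 1
8:40pm end Sports Roundup → 0
9:10pm start Sports Segment → 1
9:30pm start Headlines Roundup → 2
9:50pm end Sports Segment → 1
10pm start Weather Package → 2
10:30pm end Headlines Roundup → 1
10:50pm end Weather Package → 0
Peak is 3, at 7:10pm (Breaking Spot, Entertainment Bulletin, Sports Block).

3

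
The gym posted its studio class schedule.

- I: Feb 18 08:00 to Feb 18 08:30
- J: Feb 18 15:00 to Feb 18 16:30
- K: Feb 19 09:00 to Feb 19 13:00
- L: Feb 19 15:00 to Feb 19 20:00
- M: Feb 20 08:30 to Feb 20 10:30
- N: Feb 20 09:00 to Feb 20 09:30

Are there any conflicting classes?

Yes

Sorted by start: I, J, K, L, M, N.
J starts after I ends — done with I.
K starts after J ends — done with J.
L starts after K ends — done with K.
M starts after L ends — done with L.
N starts before M ends → M and N overlap.
That's a conflict, so the schedule is not conflict-free.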